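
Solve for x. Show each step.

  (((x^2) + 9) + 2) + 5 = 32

Step 1. [(((x^2) + 9) + 2) + 5 = 32] 5 comes off first (subtract 5) ⇒ sub: ((x^2) + 9) + 2 = 27.
Step 2. [((x^2) + 9) + 2 = 27] the outer +2 inverts by subtracting 2. So sub: (x^2) + 9 = 25.
Step 3. [(x^2) + 9 = 25] the outer +9 inverts by subtracting 9. So sub: x^2 = 16.
Step 4. [x^2 = 16] √ both sides: 16 ≥ 0 gives two branches ⇒ sqrt: x = 4 or -4.

Answer: x ∈ {-4, 4}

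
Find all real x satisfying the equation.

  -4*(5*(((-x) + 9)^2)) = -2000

Step 1. [-4*(5*(((-x) + 9)^2)) = -2000] leading coefficient -4: divide by -4. So div: 5*(((-x) + 9)^2) = 500.
Step 2. [5*(((-x) + 9)^2) = 500] 5·(inner) — divide through by 5 ⇒ div: ((-x) + 9)^2 = 100.
Step 3. [((-x) + 9)^2 = 100] √ both sides: 100 ≥ 0 gives two branches ⇒ sqrt: (-x) + 9 = 10 or -10.
Step 4. [(-x) + 9 = 10 or -10] peel the +9: subtract 9 from each side. So sub: -x = 1 or -19.
Step 5. [-x = 1 or -19] LHS negated; negate both sides, so neg: x = -1 or 19.

Answer: x ∈ {-1, 19}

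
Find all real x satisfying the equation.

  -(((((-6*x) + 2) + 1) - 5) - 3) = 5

Step 1. [-(((((-6*x) + 2) + 1) - 5) - 3) = 5] flip signs both sides, so neg: ((((-6*x) + 2) + 1) - 5) - 3 = -5.
Step 2. [((((-6*x) + 2) + 1) - 5) - 3 = -5] peel the -3: add 3 from each side. So sub: (((-6*x) + 2) + 1) - 5 = -2.
Step 3. [(((-6*x) + 2) + 1) - 5 = -2] 5 comes off first (add 5), so sub: ((-6*x) + 2) + 1 = 3.
Step 4. [((-6*x) + 2) + 1 = 3] 1 comes off first (subtract 1) ⇒ sub: (-6*x) + 2 = 2.
Step 5. [(-6*x) + 2 = 2] +2 is outermost — subtract 2 both sides. So sub: -6*x = 0.
Step 6. [-6*x = 0] divide by the outer -6, so div: x = 0.

Answer: x ∈ {0}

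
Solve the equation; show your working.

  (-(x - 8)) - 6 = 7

Step 1. [(-(x - 8)) - 6 = 7] -6 is outermost — add 6 both sides, so sub: -(x - 8) = 13.
Step 2. [-(x - 8) = 13] flip signs both sides. So neg: x - 8 = -13.
Step 3. [x - 8 = -13] 8 comes off first (add 8) ⇒ sub: x = -5.

Answer: x ∈ {-5}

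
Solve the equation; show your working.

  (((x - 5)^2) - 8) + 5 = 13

Step 1. [(((x - 5)^2) - 8) + 5 = 13] peel the +5: subtract 5 from each side, so sub: ((x - 5)^2) - 8 = 8.
Step 2. [((x - 5)^2) - 8 = 8] peel the -8: add 8 from each side, so sub: (x - 5)^2 = 16.
Step 3. [(x - 5)^2 = 16] √ both sides: 16 ≥ 0 gives two branches, so sqrt: x - 5 = 4 or -4.
Step 4. [x - 5 = 4 or -4] -5 is outermost — add 5 both sides ⇒ sub: x = 9 or 1.

Answer: x ∈ {1, 9}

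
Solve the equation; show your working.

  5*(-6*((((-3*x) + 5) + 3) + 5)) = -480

Step 1. [5*(-6*((((-3*x) + 5) + 3) + 5)) = -480] LHS = 5·(…); ÷5 both sides ⇒ div: -6*((((-3*x) + 5) + 3) + 5) = -96.
Step 2. [-6*((((-3*x) + 5) + 3) + 5) = -96] divide by the outer -6 ⇒ div: (((-3*x) + 5) + 3) + 5 = 16.
Step 3. [(((-3*x) + 5) + 3) + 5 = 16] subtract 5: x sits inside (… + 5). So sub: ((-3*x) + 5) + 3 = 11.
Step 4. [((-3*x) + 5) + 3 = 11] the outer +3 inverts by subtracting 3 ⇒ sub: (-3*x) + 5 = 8.
Step 5. [(-3*x) + 5 = 8] +5 is outermost — subtract 5 both sides ⇒ sub: -3*x = 3.
Step 6. [-3*x = 3] -3 out front; divide by -3 ⇒ div: x = -1.

Answer: x ∈ {-1}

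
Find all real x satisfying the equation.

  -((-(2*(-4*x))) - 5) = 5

Step 1. [-((-(2*(-4*x))) - 5) = 5] leading − — multiply by −1, so neg: (-(2*(-4*x))) - 5 = -5.
Step 2. [(-(2*(-4*x))) - 5 = -5] add 5: x sits inside (… - 5), so sub: -(2*(-4*x)) = 0.
Step 3. [-(2*(-4*x)) = 0] flip signs both sides ⇒ neg: 2*(-4*x) = 0.
Step 4. [2*(-4*x) = 0] LHS = 2·(…); ÷2 both sides ⇒ div: -4*x = 0.
Step 5. [-4*x = 0] -4 out front; divide by -4, so div: x = 0.

Answer: x ∈ {0}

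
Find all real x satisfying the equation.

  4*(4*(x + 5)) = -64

Step 1. [4*(4*(x + 5)) = -64] 4·(inner) — divide through by 4 ⇒ div: 4*(x + 5) = -16.
Step 2. [4*(x + 5) = -16] leading coefficient 4: divide by 4 ⇒ div: x + 5 = -4.
Step 3. [x + 5 = -4] the outer +5 inverts by subtracting 5 ⇒ sub: x = -9.

Answer: x ∈ {-9}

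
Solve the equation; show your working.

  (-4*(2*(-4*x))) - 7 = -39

Step 1. [(-4*(2*(-4*x))) - 7 = -39] -7 is outermost — add 7 both sides, so sub: -4*(2*(-4*x)) = -32.
Step 2. [-4*(2*(-4*x)) = -32] leading coefficient -4: divide by -4, so div: 2*(-4*x) = 8.
Step 3. [2*(-4*x) = 8] leading coefficient 2: divide by 2. So div: -4*x = 4.
Step 4. [-4*x = 4] divide by the outer -4 ⇒ div: x = -1.

Answer: x ∈ {-1}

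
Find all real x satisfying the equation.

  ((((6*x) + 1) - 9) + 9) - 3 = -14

Step 1. [((((6*x) + 1) - 9) + 9) - 3 = -14] peel the -3: add 3 from each side. So sub: (((6*x) + 1) - 9) + 9 = -11.
Step 2. [(((6*x) + 1) - 9) + 9 = -11] subtract 9: x sits inside (… + 9) ⇒ sub: ((6*x) + 1) - 9 = -20.
Step 3. [((6*x) + 1) - 9 = -20] -9 is outermost — add 9 both sides, so sub: (6*x) + 1 = -11.
Step 4. [(6*x) + 1 = -11] the outer +1 inverts by subtracting 1, so sub: 6*x = -12.
Step 5. [6*x = -12] 6·(inner) — divide through by 6. So div: x = -2.

Answer: x ∈ {-2}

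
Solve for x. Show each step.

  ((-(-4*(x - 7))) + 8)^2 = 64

Step 1. [((-(-4*(x - 7))) + 8)^2 = 64] √ both sides: 64 ≥ 0 gives two branches, so sqrt: (-(-4*(x - 7))) + 8 = 8 or -8.
Step 2. [(-(-4*(x - 7))) + 8 = 8 or -8] 8 comes off first (subtract 8), so sub: -(-4*(x - 7)) = 0 or -16.
Step 3. [-(-4*(x - 7)) = 0 or -16] leading − — multiply by −1 ⇒ neg: -4*(x - 7) = 0 or 16.
Step 4. [-4*(x - 7) = 0 or 16] leading coefficient -4: divide by -4, so div: x - 7 = 0 or -4.
Step 5. [x - 7 = 0 or -4] -7 is outermost — add 7 both sides. So sub: x = 7 or 3.

Answer: x ∈ {3, 7}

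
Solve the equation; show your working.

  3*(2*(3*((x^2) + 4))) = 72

Step 1. [3*(2*(3*((x^2) + 4))) = 72] LHS = 3·(…); ÷3 both sides. So div: 2*(3*((x^2) + 4)) = 24.
Step 2. [2*(3*((x^2) + 4)) = 24] 2 out front; divide by 2, so div: 3*((x^2) + 4) = 12.
Step 3. [3*((x^2) + 4) = 12] 3 out front; divide by 3, so div: (x^2) + 4 = 4.
Step 4. [(x^2) + 4 = 4] peel the +4: subtract 4 from each side. So sub: x^2 = 0.
Step 5. [x^2 = 0] LHS squared, RHS 0 ≥ 0: apply √ (±). So sqrt: x = 0.

Answer: x ∈ {0}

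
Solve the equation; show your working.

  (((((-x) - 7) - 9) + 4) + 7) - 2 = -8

Step 1. [(((((-x) - 7) - 9) + 4) + 7) - 2 = -8] -2 is outermost — add 2 both sides, so sub: ((((-x) - 7) - 9) + 4) + 7 = -6.
Step 2. [((((-x) - 7) - 9) + 4) + 7 = -6] peel the +7: subtract 7 from each side, so sub: (((-x) - 7) - 9) + 4 = -13.
Step 3. [(((-x) - 7) - 9) + 4 = -13] peel the +4: subtract 4 from each side ⇒ sub: ((-x) - 7) - 9 = -17.
Step 4. [((-x) - 7) - 9 = -17] 9 comes off first (add 9) ⇒ sub: (-x) - 7 = -8.
Step 5. [(-x) - 7 = -8] 7 comes off first (add 7), so sub: -x = -1.
Step 6. [-x = -1] flip signs both sides. So neg: x = 1.

Answer: x ∈ {1}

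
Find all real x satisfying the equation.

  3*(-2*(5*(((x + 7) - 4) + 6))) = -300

Step 1. [3*(-2*(5*(((x + 7) - 4) + 6))) = -300] divide by the outer 3 ⇒ div: -2*(5*(((x + 7) - 4) + 6)) = -100.
Step 2. [-2*(5*(((x + 7) - 4) + 6)) = -100] -2 out front; divide by -2 ⇒ div: 5*(((x + 7) - 4) + 6) = 50.
Step 3. [5*(((x + 7) - 4) + 6) = 50] LHS = 5·(…); ÷5 both sides, so div: ((x + 7) - 4) + 6 = 10.
Step 4. [((x + 7) - 4) + 6 = 10] subtract 6: x sits inside (… + 6). So sub: (x + 7) - 4 = 4.
Step 5. [(x + 7) - 4 = 4] 4 comes off first (add 4), so sub: x + 7 = 8.
Step 6. [x + 7 = 8] +7 is outermost — subtract 7 both sides. So sub: x = 1.

Answer: x ∈ {1}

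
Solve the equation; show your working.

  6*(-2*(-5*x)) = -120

Step 1. [6*(-2*(-5*x)) = -120] 6·(inner) — divide through by 6 ⇒ div: -2*(-5*x) = -20.
Step 2. [-2*(-5*x) = -20] leading coefficient -2: divide by -2 ⇒ div: -5*x = 10.
Step 3. [-5*x = 10] -5 out front; divide by -5, so div: x = -2.

Answer: x ∈ {-2}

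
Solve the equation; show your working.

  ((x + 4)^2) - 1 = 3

Step 1. [((x + 4)^2) - 1 = 3] add 1: x sits inside (… - 1). So sub: (x + 4)^2 = 4.
Step 2. [(x + 4)^2 = 4] 4 ≥ 0, LHS is (·)² — take ±√. So sqrt: x + 4 = 2 or -2.
Step 3. [x + 4 = 2 or -2] +4 is outermost — subtract 4 both sides, so sub: x = -2 or -6.

Answer: x ∈ {-6, -2}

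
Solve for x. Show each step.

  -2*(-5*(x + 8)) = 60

Step 1. [-2*(-5*(x + 8)) = 60] LHS = -2·(…); ÷-2 both sides ⇒ div: -5*(x + 8) = -30.
Step 2. [-5*(x + 8) = -30] LHS = -5·(…); ÷-5 both sides. So div: x + 8 = 6.
Step 3. [x + 8 = 6] peel the +8: subtract 8 from each side. So sub: x = -2.

Answer: x ∈ {-2}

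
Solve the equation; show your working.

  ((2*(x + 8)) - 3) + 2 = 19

Step 1. [((2*(x + 8)) - 3) + 2 = 19] the outer +2 inverts by subtracting 2. So sub: (2*(x + 8)) - 3 = 17.
Step 2. [(2*(x + 8)) - 3 = 17] peel the -3: add 3 from each side ⇒ sub: 2*(x + 8) = 20.
Step 3. [2*(x + 8) = 20] 2 out front; divide by 2, so div: x + 8 = 10.
Step 4. [x + 8 = 10] subtract 8: x sits inside (… + 8) ⇒ sub: x = 2.

Answer: x ∈ {2}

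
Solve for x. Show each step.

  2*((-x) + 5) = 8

Step 1. [2*((-x) + 5) = 8] 2·(inner) — divide through by 2 ⇒ div: (-x) + 5 = 4.
Step 2. [(-x) + 5 = 4] 5 comes off first (subtract 5), so sub: -x = -1.
Step 3. [-x = -1] flip signs both sides, so neg: x = 1.

Answer: x ∈ {1}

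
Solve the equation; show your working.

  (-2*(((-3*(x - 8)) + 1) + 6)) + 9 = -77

Step 1. [(-2*(((-3*(x - 8)) + 1) + 6)) + 9 = -77] 9 comes off first (subtract 9), so sub: -2*(((-3*(x - 8)) + 1) + 6) = -86.
Step 2. [-2*(((-3*(x - 8)) + 1) + 6) = -86] -2·(inner) — divide through by -2 ⇒ div: ((-3*(x - 8)) + 1) + 6 = 43.
Step 3. [((-3*(x - 8)) + 1) + 6 = 43] the outer +6 inverts by subtracting 6. So sub: (-3*(x - 8)) + 1 = 37.
Step 4. [(-3*(x - 8)) + 1 = 37] peel the +1: subtract 1 from each side ⇒ sub: -3*(x - 8) = 36.
Step 5. [-3*(x - 8) = 36] LHS = -3·(…); ÷-3 both sides ⇒ div: x - 8 = -12.
Step 6. [x - 8 = -12] -8 is outermost — add 8 both sides, so sub: x = -4.

Answer: x ∈ {-4}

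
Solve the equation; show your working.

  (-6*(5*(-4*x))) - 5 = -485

Step 1. [(-6*(5*(-4*x))) - 5 = -485] -5 is outermost — add 5 both sides. So sub: -6*(5*(-4*x)) = -480.
Step 2. [-6*(5*(-4*x)) = -480] leading coefficient -6: divide by -6, so div: 5*(-4*x) = 80.
Step 3. [5*(-4*x) = 80] divide by the outer 5. So div: -4*x = 16.
Step 4. [-4*x = 16] leading coefficient -4: divide by -4. So div: x = -4.

Answer: x ∈ {-4}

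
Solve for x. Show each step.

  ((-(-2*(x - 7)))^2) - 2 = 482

Step 1. [((-(-2*(x - 7)))^2) - 2 = 482] the outer -2 inverts by adding 2, so sub: (-(-2*(x - 7)))^2 = 484.
Step 2. [(-(-2*(x - 7)))^2 = 484] √ both sides: 484 ≥ 0 gives two branches ⇒ sqrt: -(-2*(x - 7)) = 22 or -22.
Step 3. [-(-2*(x - 7)) = 22 or -22] flip signs both sides, so neg: -2*(x - 7) = -22 or 22.
Step 4. [-2*(x - 7) = -22 or 22] leading coefficient -2: divide by -2 ⇒ div: x - 7 = 11 or -11.
Step 5. [x - 7 = 11 or -11] the outer -7 inverts by adding 7. So sub: x = 18 or -4.

Answer: x ∈ {-4, 18}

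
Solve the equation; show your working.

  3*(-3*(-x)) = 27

Step 1. [3*(-3*(-x)) = 27] LHS = 3·(…); ÷3 both sides. So div: -3*(-x) = 9.
Step 2. [-3*(-x) = 9] divide by the outer -3 ⇒ div: -x = -3.
Step 3. [-x = -3] leading − — multiply by −1, so neg: x = 3.

Answer: x ∈ {3}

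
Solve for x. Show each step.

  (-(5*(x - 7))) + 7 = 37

Step 1. [(-(5*(x - 7))) + 7 = 37] +7 is outermost — subtract 7 both sides. So sub: -(5*(x - 7)) = 30.
Step 2. [-(5*(x - 7)) = 30] flip signs both sides ⇒ neg: 5*(x - 7) = -30.
Step 3. [5*(x - 7) = -30] divide by the outer 5, so div: x - 7 = -6.
Step 4. [x - 7 = -6] add 7: x sits inside (… - 7), so sub: x = 1.

Answer: x ∈ {1}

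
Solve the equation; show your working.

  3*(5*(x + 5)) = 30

Step 1. [3*(5*(x + 5)) = 30] 3 out front; divide by 3. So div: 5*(x + 5) = 10.
Step 2. [5*(x + 5) = 10] 5 out front; divide by 5. So div: x + 5 = 2.
Step 3. [x + 5 = 2] subtract 5: x sits inside (… + 5), so sub: x = -3.

Answer: x ∈ {-3}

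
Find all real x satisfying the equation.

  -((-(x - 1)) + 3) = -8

Step 1. [-((-(x - 1)) + 3) = -8] flip signs both sides. So neg: (-(x - 1)) + 3 = 8.
Step 2. [(-(x - 1)) + 3 = 8] peel the +3: subtract 3 from each side, so sub: -(x - 1) = 5.
Step 3. [-(x - 1) = 5] LHS negated; negate both sides, so neg: x - 1 = -5.
Step 4. [x - 1 = -5] 1 comes off first (add 1), so sub: x = -4.

Answer: x ∈ {-4}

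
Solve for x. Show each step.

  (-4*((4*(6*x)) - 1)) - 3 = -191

Step 1. [(-4*((4*(6*x)) - 1)) - 3 = -191] 3 comes off first (add 3), so sub: -4*((4*(6*x)) - 1) = -188.
Step 2. [-4*((4*(6*x)) - 1) = -188] leading coefficient -4: divide by -4, so div: (4*(6*x)) - 1 = 47.
Step 3. [(4*(6*x)) - 1 = 47] -1 is outermost — add 1 both sides ⇒ sub: 4*(6*x) = 48.
Step 4. [4*(6*x) = 48] 4·(inner) — divide through by 4. So div: 6*x = 12.
Step 5. [6*x = 12] leading coefficient 6: divide by 6, so div: x = 2.

Answer: x ∈ {2}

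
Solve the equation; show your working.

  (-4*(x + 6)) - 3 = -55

Step 1. [(-4*(x + 6)) - 3 = -55] the outer -3 inverts by adding 3. So sub: -4*(x + 6) = -52.
Step 2. [-4*(x + 6) = -52] LHS = -4·(…); ÷-4 both sides, so div: x + 6 = 13.
Step 3. [x + 6 = 13] peel the +6: subtract 6 from each side, so sub: x = 7.

Answer: x ∈ {7}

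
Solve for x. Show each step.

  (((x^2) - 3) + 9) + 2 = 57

Step 1. [(((x^2) - 3) + 9) + 2 = 57] subtract 2: x sits inside (… + 2) ⇒ sub: ((x^2) - 3) + 9 = 55.
Step 2. [((x^2) - 3) + 9 = 55] subtract 9: x sits inside (… + 9), so sub: (x^2) - 3 = 46.
Step 3. [(x^2) - 3 = 46] 3 comes off first (add 3), so sub: x^2 = 49.
Step 4. [x^2 = 49] LHS squared, RHS 49 ≥ 0: apply √ (±) ⇒ sqrt: x = 7 or -7.

Answer: x ∈ {-7, 7}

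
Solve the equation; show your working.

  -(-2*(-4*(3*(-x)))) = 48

Step 1. [-(-2*(-4*(3*(-x)))) = 48] flip signs both sides ⇒ neg: -2*(-4*(3*(-x))) = -48.
Step 2. [-2*(-4*(3*(-x))) = -48] leading coefficient -2: divide by -2, so div: -4*(3*(-x)) = 24.
Step 3. [-4*(3*(-x)) = 24] LHS = -4·(…); ÷-4 both sides. So div: 3*(-x) = -6.
Step 4. [3*(-x) = -6] 3·(inner) — divide through by 3, so div: -x = -2.
Step 5. [-x = -2] flip signs both sides, so neg: x = 2.

Answer: x ∈ {2}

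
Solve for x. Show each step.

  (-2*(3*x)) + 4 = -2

Step 1. [(-2*(3*x)) + 4 = -2] the outer +4 inverts by subtracting 4, so sub: -2*(3*x) = -6.
Step 2. [-2*(3*x) = -6] -2 out front; divide by -2, so div: 3*x = 3.
Step 3. [3*x = 3] leading coefficient 3: divide by 3. So div: x = 1.

Answer: x ∈ {1}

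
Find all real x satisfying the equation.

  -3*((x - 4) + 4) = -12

Step 1. [-3*((x - 4) + 4) = -12] -3 out front; divide by -3. So div: (x - 4) + 4 = 4.
Step 2. [(x - 4) + 4 = 4] 4 comes off first (subtract 4), so sub: x - 4 = 0.
Step 3. [x - 4 = 0] add 4: x sits inside (… - 4), so sub: x = 4.

Answer: x ∈ {4}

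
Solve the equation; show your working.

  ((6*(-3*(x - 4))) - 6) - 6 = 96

Step 1. [((6*(-3*(x - 4))) - 6) - 6 = 96] add 6: x sits inside (… - 6) ⇒ sub: (6*(-3*(x - 4))) - 6 = 102.
Step 2. [(6*(-3*(x - 4))) - 6 = 102] 6 divides every term; factor it out. So factor: (-3*(x - 4)) - 1 = 17.
Step 3. [(-3*(x - 4)) - 1 = 17] peel the -1: add 1 from each side ⇒ sub: -3*(x - 4) = 18.
Step 4. [-3*(x - 4) = 18] divide by the outer -3, so div: x - 4 = -6.
Step 5. [x - 4 = -6] -4 is outermost — add 4 both sides. So sub: x = -2.

Answer: x ∈ {-2}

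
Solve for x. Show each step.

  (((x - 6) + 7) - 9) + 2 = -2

Step 1. [(((x - 6) + 7) - 9) + 2 = -2] +2 is outermost — subtract 2 both sides. So sub: ((x - 6) + 7) - 9 = -4.
Step 2. [((x - 6) + 7) - 9 = -4] -9 is outermost — add 9 both sides, so sub: (x - 6) + 7 = 5.
Step 3. [(x - 6) + 7 = 5] peel the +7: subtract 7 from each side ⇒ sub: x - 6 = -2.
Step 4. [x - 6 = -2] the outer -6 inverts by adding 6 ⇒ sub: x = 4.

Answer: x ∈ {4}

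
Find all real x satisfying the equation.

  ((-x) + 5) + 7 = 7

Step 1. [((-x) + 5) + 7 = 7] +7 is outermost — subtract 7 both sides, so sub: (-x) + 5 = 0.
Step 2. [(-x) + 5 = 0] the outer +5 inverts by subtracting 5. So sub: -x = -5.
Step 3. [-x = -5] LHS negated; negate both sides, so neg: x = 5.

Answer: x ∈ {5}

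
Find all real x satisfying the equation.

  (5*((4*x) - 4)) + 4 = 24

Step 1. [(5*((4*x) - 4)) + 4 = 24] the outer +4 inverts by subtracting 4, so sub: 5*((4*x) - 4) = 20.
Step 2. [5*((4*x) - 4) = 20] LHS = 5·(…); ÷5 both sides. So div: (4*x) - 4 = 4.
Step 3. [(4*x) - 4 = 4] common factor 4 (LHS and 4) — divide through, so factor: x - 1 = 1.
Step 4. [x - 1 = 1] 1 comes off first (add 1), so sub: x = 2.

Answer: x ∈ {2}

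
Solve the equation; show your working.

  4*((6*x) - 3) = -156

Step 1. [4*((6*x) - 3) = -156] divide by the outer 4. So div: (6*x) - 3 = -39.
Step 2. [(6*x) - 3 = -39] 3 comes off first (add 3) ⇒ sub: 6*x = -36.
Step 3. [6*x = -36] leading coefficient 6: divide by 6, so div: x = -6.

Answer: x ∈ {-6}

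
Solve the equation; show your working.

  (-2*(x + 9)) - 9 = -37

Step 1. [(-2*(x + 9)) - 9 = -37] the outer -9 inverts by adding 9 ⇒ sub: -2*(x + 9) = -28.
Step 2. [-2*(x + 9) = -28] LHS = -2·(…); ÷-2 both sides ⇒ div: x + 9 = 14.
Step 3. [x + 9 = 14] the outer +9 inverts by subtracting 9, so sub: x = 5.

Answer: x ∈ {5}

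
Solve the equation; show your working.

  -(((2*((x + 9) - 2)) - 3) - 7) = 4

Step 1. [-(((2*((x + 9) - 2)) - 3) - 7) = 4] flip signs both sides. So neg: ((2*((x + 9) - 2)) - 3) - 7 = -4.
Step 2. [((2*((x + 9) - 2)) - 3) - 7 = -4] -7 is outermost — add 7 both sides, so sub: (2*((x + 9) - 2)) - 3 = 3.
Step 3. [(2*((x + 9) - 2)) - 3 = 3] add 3: x sits inside (… - 3) ⇒ sub: 2*((x + 9) - 2) = 6.
Step 4. [2*((x + 9) - 2) = 6] LHS = 2·(…); ÷2 both sides. So div: (x + 9) - 2 = 3.
Step 5. [(x + 9) - 2 = 3] -2 is outermost — add 2 both sides. So sub: x + 9 = 5.
Step 6. [x + 9 = 5] +9 is outermost — subtract 9 both sides ⇒ sub: x = -4.

Answer: x ∈ {-4}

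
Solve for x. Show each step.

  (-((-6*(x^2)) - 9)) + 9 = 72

Step 1. [(-((-6*(x^2)) - 9)) + 9 = 72] subtract 9: x sits inside (… + 9), so sub: -((-6*(x^2)) - 9) = 63.
Step 2. [-((-6*(x^2)) - 9) = 63] flip signs both sides, so neg: (-6*(x^2)) - 9 = -63.
Step 3. [(-6*(x^2)) - 9 = -63] add 9: x sits inside (… - 9), so sub: -6*(x^2) = -54.
Step 4. [-6*(x^2) = -54] leading coefficient -6: divide by -6. So div: x^2 = 9.
Step 5. [x^2 = 9] LHS squared, RHS 9 ≥ 0: apply √ (±). So sqrt: x = 3 or -3.

Answer: x ∈ {-3, 3}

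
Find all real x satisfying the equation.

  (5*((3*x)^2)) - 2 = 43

Step 1. [(5*((3*x)^2)) - 2 = 43] peel the -2: add 2 from each side. So sub: 5*((3*x)^2) = 45.
Step 2. [5*((3*x)^2) = 45] divide by the outer 5. So div: (3*x)^2 = 9.
Step 3. [(3*x)^2 = 9] LHS squared, RHS 9 ≥ 0: apply √ (±) ⇒ sqrt: 3*x = 3 or -3.
Step 4. [3*x = 3 or -3] 3 out front; divide by 3. So div: x = 1 or -1.

Answer: x ∈ {-1, 1}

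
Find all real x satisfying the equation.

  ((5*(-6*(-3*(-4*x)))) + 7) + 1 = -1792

Step 1. [((5*(-6*(-3*(-4*x)))) + 7) + 1 = -1792] the outer +1 inverts by subtracting 1 ⇒ sub: (5*(-6*(-3*(-4*x)))) + 7 = -1793.
Step 2. [(5*(-6*(-3*(-4*x)))) + 7 = -1793] +7 is outermost — subtract 7 both sides ⇒ sub: 5*(-6*(-3*(-4*x))) = -1800.
Step 3. [5*(-6*(-3*(-4*x))) = -1800] LHS = 5·(…); ÷5 both sides ⇒ div: -6*(-3*(-4*x)) = -360.
Step 4. [-6*(-3*(-4*x)) = -360] -6 out front; divide by -6. So div: -3*(-4*x) = 60.
Step 5. [-3*(-4*x) = 60] -3 out front; divide by -3, so div: -4*x = -20.
Step 6. [-4*x = -20] leading coefficient -4: divide by -4. So div: x = 5.

Answer: x ∈ {5}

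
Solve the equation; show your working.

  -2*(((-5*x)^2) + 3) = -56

Step 1. [-2*(((-5*x)^2) + 3) = -56] -2 out front; divide by -2, so div: ((-5*x)^2) + 3 = 28.
Step 2. [((-5*x)^2) + 3 = 28] subtract 3: x sits inside (… + 3), so sub: (-5*x)^2 = 25.
Step 3. [(-5*x)^2 = 25] √ both sides: 25 ≥ 0 gives two branches, so sqrt: -5*x = 5 or -5.
Step 4. [-5*x = 5 or -5] -5·(inner) — divide through by -5, so div: x = -1 or 1.

Answer: x ∈ {-1, 1}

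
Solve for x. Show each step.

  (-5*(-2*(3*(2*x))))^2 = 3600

Step 1. [(-5*(-2*(3*(2*x))))^2 = 3600] √ both sides: 3600 ≥ 0 gives two branches, so sqrt: -5*(-2*(3*(2*x))) = 60 or -60.
Step 2. [-5*(-2*(3*(2*x))) = 60 or -60] -5 out front; divide by -5, so div: -2*(3*(2*x)) = -12 or 12.
Step 3. [-2*(3*(2*x)) = -12 or 12] -2 out front; divide by -2. So div: 3*(2*x) = 6 or -6.
Step 4. [3*(2*x) = 6 or -6] leading coefficient 3: divide by 3 ⇒ div: 2*x = 2 or -2.
Step 5. [2*x = 2 or -2] 2 out front; divide by 2, so div: x = 1 or -1.

Answer: x ∈ {-1, 1}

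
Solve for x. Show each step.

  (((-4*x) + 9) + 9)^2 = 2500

Step 1. [(((-4*x) + 9) + 9)^2 = 2500] √ both sides: 2500 ≥ 0 gives two branches, so sqrt: ((-4*x) + 9) + 9 = 50 or -50.
Step 2. [((-4*x) + 9) + 9 = 50 or -50] +9 is outermost — subtract 9 both sides, so sub: (-4*x) + 9 = 41 or -59.
Step 3. [(-4*x) + 9 = 41 or -59] peel the +9: subtract 9 from each side ⇒ sub: -4*x = 32 or -68.
Step 4. [-4*x = 32 or -68] leading coefficient -4: divide by -4 ⇒ div: x = -8 or 17.

Answer: x ∈ {-8, 17}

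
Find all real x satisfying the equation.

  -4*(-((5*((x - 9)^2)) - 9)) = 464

Step 1. [-4*(-((5*((x - 9)^2)) - 9)) = 464] LHS = -4·(…); ÷-4 both sides ⇒ div: -((5*((x - 9)^2)) - 9) = -116.
Step 2. [-((5*((x - 9)^2)) - 9) = -116] flip signs both sides ⇒ neg: (5*((x - 9)^2)) - 9 = 116.
Step 3. [(5*((x - 9)^2)) - 9 = 116] the outer -9 inverts by adding 9, so sub: 5*((x - 9)^2) = 125.
Step 4. [5*((x - 9)^2) = 125] 5·(inner) — divide through by 5 ⇒ div: (x - 9)^2 = 25.
Step 5. [(x - 9)^2 = 25] √ both sides: 25 ≥ 0 gives two branches, so sqrt: x - 9 = 5 or -5.
Step 6. [x - 9 = 5 or -5] 9 comes off first (add 9). So sub: x = 14 or 4.

Answer: x ∈ {4, 14}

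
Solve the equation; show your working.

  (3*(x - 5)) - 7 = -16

Step 1. [(3*(x - 5)) - 7 = -16] add 7: x sits inside (… - 7) ⇒ sub: 3*(x - 5) = -9.
Step 2. [3*(x - 5) = -9] leading coefficient 3: divide by 3. So div: x - 5 = -3.
Step 3. [x - 5 = -3] 5 comes off first (add 5). So sub: x = 2.

Answer: x ∈ {2}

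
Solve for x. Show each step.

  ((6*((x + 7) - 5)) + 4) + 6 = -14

Step 1. [((6*((x + 7) - 5)) + 4) + 6 = -14] peel the +6: subtract 6 from each side ⇒ sub: (6*((x + 7) - 5)) + 4 = -20.
Step 2. [(6*((x + 7) - 5)) + 4 = -20] the outer +4 inverts by subtracting 4 ⇒ sub: 6*((x + 7) - 5) = -24.
Step 3. [6*((x + 7) - 5) = -24] 6·(inner) — divide through by 6, so div: (x + 7) - 5 = -4.
Step 4. [(x + 7) - 5 = -4] 5 comes off first (add 5). So sub: x + 7 = 1.
Step 5. [x + 7 = 1] 7 comes off first (subtract 7). So sub: x = -6.

Answer: x ∈ {-6}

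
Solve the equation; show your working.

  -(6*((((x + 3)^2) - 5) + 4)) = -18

Step 1. [-(6*((((x + 3)^2) - 5) + 4)) = -18] LHS negated; negate both sides, so neg: 6*((((x + 3)^2) - 5) + 4) = 18.
Step 2. [6*((((x + 3)^2) - 5) + 4) = 18] leading coefficient 6: divide by 6, so div: (((x + 3)^2) - 5) + 4 = 3.
Step 3. [(((x + 3)^2) - 5) + 4 = 3] the outer +4 inverts by subtracting 4, so sub: ((x + 3)^2) - 5 = -1.
Step 4. [((x + 3)^2) - 5 = -1] the outer -5 inverts by adding 5 ⇒ sub: (x + 3)^2 = 4.
Step 5. [(x + 3)^2 = 4] √ both sides: 4 ≥ 0 gives two branches ⇒ sqrt: x + 3 = 2 or -2.
Step 6. [x + 3 = 2 or -2] subtract 3: x sits inside (… + 3), so sub: x = -1 or -5.

Answer: x ∈ {-5, -1}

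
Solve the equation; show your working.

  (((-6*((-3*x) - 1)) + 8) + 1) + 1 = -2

Step 1. [(((-6*((-3*x) - 1)) + 8) + 1) + 1 = -2] subtract 1: x sits inside (… + 1) ⇒ sub: ((-6*((-3*x) - 1)) + 8) + 1 = -3.
Step 2. [((-6*((-3*x) - 1)) + 8) + 1 = -3] 1 comes off first (subtract 1). So sub: (-6*((-3*x) - 1)) + 8 = -4.
Step 3. [(-6*((-3*x) - 1)) + 8 = -4] subtract 8: x sits inside (… + 8) ⇒ sub: -6*((-3*x) - 1) = -12.
Step 4. [-6*((-3*x) - 1) = -12] divide by the outer -6. So div: (-3*x) - 1 = 2.
Step 5. [(-3*x) - 1 = 2] 1 comes off first (add 1). So sub: -3*x = 3.
Step 6. [-3*x = 3] -3 out front; divide by -3. So div: x = -1.

Answer: x ∈ {-1}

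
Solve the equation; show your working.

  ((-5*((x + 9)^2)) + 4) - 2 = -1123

Step 1. [((-5*((x + 9)^2)) + 4) - 2 = -1123] add 2: x sits inside (… - 2). So sub: (-5*((x + 9)^2)) + 4 = -1121.
Step 2. [(-5*((x + 9)^2)) + 4 = -1121] +4 is outermost — subtract 4 both sides ⇒ sub: -5*((x + 9)^2) = -1125.
Step 3. [-5*((x + 9)^2) = -1125] LHS = -5·(…); ÷-5 both sides. So div: (x + 9)^2 = 225.
Step 4. [(x + 9)^2 = 225] LHS squared, RHS 225 ≥ 0: apply √ (±) ⇒ sqrt: x + 9 = 15 or -15.
Step 5. [x + 9 = 15 or -15] subtract 9: x sits inside (… + 9), so sub: x = 6 or -24.

Answer: x ∈ {-24, 6}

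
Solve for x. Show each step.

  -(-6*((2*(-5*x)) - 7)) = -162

Step 1. [-(-6*((2*(-5*x)) - 7)) = -162] leading − — multiply by −1 ⇒ neg: -6*((2*(-5*x)) - 7) = 162.
Step 2. [-6*((2*(-5*x)) - 7) = 162] leading coefficient -6: divide by -6 ⇒ div: (2*(-5*x)) - 7 = -27.
Step 3. [(2*(-5*x)) - 7 = -27] peel the -7: add 7 from each side. So sub: 2*(-5*x) = -20.
Step 4. [2*(-5*x) = -20] 2·(inner) — divide through by 2 ⇒ div: -5*x = -10.
Step 5. [-5*x = -10] -5 out front; divide by -5 ⇒ div: x = 2.

Answer: x ∈ {2}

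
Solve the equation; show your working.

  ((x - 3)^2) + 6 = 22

Step 1. [((x - 3)^2) + 6 = 22] subtract 6: x sits inside (… + 6). So sub: (x - 3)^2 = 16.
Step 2. [(x - 3)^2 = 16] √ both sides: 16 ≥ 0 gives two branches. So sqrt: x - 3 = 4 or -4.
Step 3. [x - 3 = 4 or -4] -3 is outermost — add 3 both sides, so sub: x = 7 or -1.

Answer: x ∈ {-1, 7}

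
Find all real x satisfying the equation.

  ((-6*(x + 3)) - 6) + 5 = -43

Step 1. [((-6*(x + 3)) - 6) + 5 = -43] the outer +5 inverts by subtracting 5, so sub: (-6*(x + 3)) - 6 = -48.
Step 2. [(-6*(x + 3)) - 6 = -48] common factor -6 (LHS and -48) — divide through. So factor: (x + 3) + 1 = 8.
Step 3. [(x + 3) + 1 = 8] peel the +1: subtract 1 from each side. So sub: x + 3 = 7.
Step 4. [x + 3 = 7] +3 is outermost — subtract 3 both sides, so sub: x = 4.

Answer: x ∈ {4}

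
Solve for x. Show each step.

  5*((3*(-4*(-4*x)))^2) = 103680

Step 1. [5*((3*(-4*(-4*x)))^2) = 103680] divide by the outer 5 ⇒ div: (3*(-4*(-4*x)))^2 = 20736.
Step 2. [(3*(-4*(-4*x)))^2 = 20736] LHS squared, RHS 20736 ≥ 0: apply √ (±) ⇒ sqrt: 3*(-4*(-4*x)) = 144 or -144.
Step 3. [3*(-4*(-4*x)) = 144 or -144] 3 out front; divide by 3. So div: -4*(-4*x) = 48 or -48.
Step 4. [-4*(-4*x) = 48 or -48] -4 out front; divide by -4 ⇒ div: -4*x = -12 or 12.
Step 5. [-4*x = -12 or 12] -4·(inner) — divide through by -4, so div: x = 3 or -3.

Answer: x ∈ {-3, 3}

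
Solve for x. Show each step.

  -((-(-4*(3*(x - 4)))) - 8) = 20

Step 1. [-((-(-4*(3*(x - 4)))) - 8) = 20] flip signs both sides ⇒ neg: (-(-4*(3*(x - 4)))) - 8 = -20.
Step 2. [(-(-4*(3*(x - 4)))) - 8 = -20] -8 is outermost — add 8 both sides, so sub: -(-4*(3*(x - 4))) = -12.
Step 3. [-(-4*(3*(x - 4))) = -12] LHS negated; negate both sides, so neg: -4*(3*(x - 4)) = 12.
Step 4. [-4*(3*(x - 4)) = 12] leading coefficient -4: divide by -4 ⇒ div: 3*(x - 4) = -3.
Step 5. [3*(x - 4) = -3] leading coefficient 3: divide by 3. So div: x - 4 = -1.
Step 6. [x - 4 = -1] peel the -4: add 4 from each side ⇒ sub: x = 3.

Answer: x ∈ {3}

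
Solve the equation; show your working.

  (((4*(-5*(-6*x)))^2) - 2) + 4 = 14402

Step 1. [(((4*(-5*(-6*x)))^2) - 2) + 4 = 14402] peel the +4: subtract 4 from each side, so sub: ((4*(-5*(-6*x)))^2) - 2 = 14398.
Step 2. [((4*(-5*(-6*x)))^2) - 2 = 14398] add 2: x sits inside (… - 2), so sub: (4*(-5*(-6*x)))^2 = 14400.
Step 3. [(4*(-5*(-6*x)))^2 = 14400] LHS squared, RHS 14400 ≥ 0: apply √ (±) ⇒ sqrt: 4*(-5*(-6*x)) = 120 or -120.
Step 4. [4*(-5*(-6*x)) = 120 or -120] divide by the outer 4 ⇒ div: -5*(-6*x) = 30 or -30.
Step 5. [-5*(-6*x) = 30 or -30] -5·(inner) — divide through by -5. So div: -6*x = -6 or 6.
Step 6. [-6*x = -6 or 6] divide by the outer -6 ⇒ div: x = 1 or -1.

Answer: x ∈ {-1, 1}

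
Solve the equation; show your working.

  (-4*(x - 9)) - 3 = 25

Step 1. [(-4*(x - 9)) - 3 = 25] add 3: x sits inside (… - 3), so sub: -4*(x - 9) = 28.
Step 2. [-4*(x - 9) = 28] leading coefficient -4: divide by -4, so div: x - 9 = -7.
Step 3. [x - 9 = -7] the outer -9 inverts by adding 9, so sub: x = 2.

Answer: x ∈ {2}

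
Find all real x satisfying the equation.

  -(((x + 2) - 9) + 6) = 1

Step 1. [-(((x + 2) - 9) + 6) = 1] leading − — multiply by −1. So neg: ((x + 2) - 9) + 6 = -1.
Step 2. [((x + 2) - 9) + 6 = -1] the outer +6 inverts by subtracting 6, so sub: (x + 2) - 9 = -7.
Step 3. [(x + 2) - 9 = -7] peel the -9: add 9 from each side, so sub: x + 2 = 2.
Step 4. [x + 2 = 2] +2 is outermost — subtract 2 both sides ⇒ sub: x = 0.

Answer: x ∈ {0}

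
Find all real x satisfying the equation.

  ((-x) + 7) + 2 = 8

Step 1. [((-x) + 7) + 2 = 8] peel the +2: subtract 2 from each side, so sub: (-x) + 7 = 6.
Step 2. [(-x) + 7 = 6] the outer +7 inverts by subtracting 7. So sub: -x = -1.
Step 3. [-x = -1] flip signs both sides. So neg: x = 1.

Answer: x ∈ {1}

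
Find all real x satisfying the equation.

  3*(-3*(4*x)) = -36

Step 1. [3*(-3*(4*x)) = -36] LHS = 3·(…); ÷3 both sides ⇒ div: -3*(4*x) = -12.
Step 2. [-3*(4*x) = -12] leading coefficient -3: divide by -3 ⇒ div: 4*x = 4.
Step 3. [4*x = 4] divide by the outer 4, so div: x = 1.

Answer: x ∈ {1}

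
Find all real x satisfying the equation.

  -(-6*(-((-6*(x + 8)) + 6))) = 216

Step 1. [-(-6*(-((-6*(x + 8)) + 6))) = 216] LHS negated; negate both sides. So neg: -6*(-((-6*(x + 8)) + 6)) = -216.
Step 2. [-6*(-((-6*(x + 8)) + 6)) = -216] leading coefficient -6: divide by -6, so div: -((-6*(x + 8)) + 6) = 36.
Step 3. [-((-6*(x + 8)) + 6) = 36] leading − — multiply by −1. So neg: (-6*(x + 8)) + 6 = -36.
Step 4. [(-6*(x + 8)) + 6 = -36] -6 divides every term; factor it out. So factor: (x + 8) - 1 = 6.
Step 5. [(x + 8) - 1 = 6] add 1: x sits inside (… - 1), so sub: x + 8 = 7.
Step 6. [x + 8 = 7] subtract 8: x sits inside (… + 8), so sub: x = -1.

Answer: x ∈ {-1}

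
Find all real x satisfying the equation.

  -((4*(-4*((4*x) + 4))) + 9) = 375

Step 1. [-((4*(-4*((4*x) + 4))) + 9) = 375] flip signs both sides. So neg: (4*(-4*((4*x) + 4))) + 9 = -375.
Step 2. [(4*(-4*((4*x) + 4))) + 9 = -375] +9 is outermost — subtract 9 both sides ⇒ sub: 4*(-4*((4*x) + 4)) = -384.
Step 3. [4*(-4*((4*x) + 4)) = -384] 4 out front; divide by 4. So div: -4*((4*x) + 4) = -96.
Step 4. [-4*((4*x) + 4) = -96] -4·(inner) — divide through by -4. So div: (4*x) + 4 = 24.
Step 5. [(4*x) + 4 = 24] subtract 4: x sits inside (… + 4). So sub: 4*x = 20.
Step 6. [4*x = 20] 4 out front; divide by 4, so div: x = 5.

Answer: x ∈ {5}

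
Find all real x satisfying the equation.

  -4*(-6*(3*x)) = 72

Step 1. [-4*(-6*(3*x)) = 72] leading coefficient -4: divide by -4 ⇒ div: -6*(3*x) = -18.
Step 2. [-6*(3*x) = -18] leading coefficient -6: divide by -6. So div: 3*x = 3.
Step 3. [3*x = 3] leading coefficient 3: divide by 3, so div: x = 1.

Answer: x ∈ {1}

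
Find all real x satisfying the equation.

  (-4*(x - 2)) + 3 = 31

Step 1. [(-4*(x - 2)) + 3 = 31] the outer +3 inverts by subtracting 3, so sub: -4*(x - 2) = 28.
Step 2. [-4*(x - 2) = 28] leading coefficient -4: divide by -4 ⇒ div: x - 2 = -7.
Step 3. [x - 2 = -7] -2 is outermost — add 2 both sides. So sub: x = -5.

Answer: x ∈ {-5}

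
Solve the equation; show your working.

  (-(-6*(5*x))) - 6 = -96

Step 1. [(-(-6*(5*x))) - 6 = -96] 6 comes off first (add 6). So sub: -(-6*(5*x)) = -90.
Step 2. [-(-6*(5*x)) = -90] LHS negated; negate both sides, so neg: -6*(5*x) = 90.
Step 3. [-6*(5*x) = 90] -6·(inner) — divide through by -6. So div: 5*x = -15.
Step 4. [5*x = -15] 5·(inner) — divide through by 5, so div: x = -3.

Answer: x ∈ {-3}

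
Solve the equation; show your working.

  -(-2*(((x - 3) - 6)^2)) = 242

Step 1. [-(-2*(((x - 3) - 6)^2)) = 242] LHS negated; negate both sides ⇒ neg: -2*(((x - 3) - 6)^2) = -242.
Step 2. [-2*(((x - 3) - 6)^2) = -242] divide by the outer -2. So div: ((x - 3) - 6)^2 = 121.
Step 3. [((x - 3) - 6)^2 = 121] 121 ≥ 0, LHS is (·)² — take ±√. So sqrt: (x - 3) - 6 = 11 or -11.
Step 4. [(x - 3) - 6 = 11 or -11] 6 comes off first (add 6) ⇒ sub: x - 3 = 17 or -5.
Step 5. [x - 3 = 17 or -5] 3 comes off first (add 3), so sub: x = 20 or -2.

Answer: x ∈ {-2, 20}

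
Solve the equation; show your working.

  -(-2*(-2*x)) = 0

Step 1. [-(-2*(-2*x)) = 0] LHS negated; negate both sides, so neg: -2*(-2*x) = 0.
Step 2. [-2*(-2*x) = 0] LHS = -2·(…); ÷-2 both sides, so div: -2*x = 0.
Step 3. [-2*x = 0] -2 out front; divide by -2. So div: x = 0.

Answer: x ∈ {0}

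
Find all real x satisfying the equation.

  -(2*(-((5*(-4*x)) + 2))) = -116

Step 1. [-(2*(-((5*(-4*x)) + 2))) = -116] leading − — multiply by −1, so neg: 2*(-((5*(-4*x)) + 2)) = 116.
Step 2. [2*(-((5*(-4*x)) + 2)) = 116] LHS = 2·(…); ÷2 both sides ⇒ div: -((5*(-4*x)) + 2) = 58.
Step 3. [-((5*(-4*x)) + 2) = 58] leading − — multiply by −1. So neg: (5*(-4*x)) + 2 = -58.
Step 4. [(5*(-4*x)) + 2 = -58] peel the +2: subtract 2 from each side. So sub: 5*(-4*x) = -60.
Step 5. [5*(-4*x) = -60] 5 out front; divide by 5, so div: -4*x = -12.
Step 6. [-4*x = -12] leading coefficient -4: divide by -4, so div: x = 3.

Answer: x ∈ {3}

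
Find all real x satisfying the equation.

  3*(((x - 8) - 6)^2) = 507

Step 1. [3*(((x - 8) - 6)^2) = 507] 3·(inner) — divide through by 3 ⇒ div: ((x - 8) - 6)^2 = 169.
Step 2. [((x - 8) - 6)^2 = 169] √ both sides: 169 ≥ 0 gives two branches ⇒ sqrt: (x - 8) - 6 = 13 or -13.
Step 3. [(x - 8) - 6 = 13 or -13] -6 is outermost — add 6 both sides, so sub: x - 8 = 19 or -7.
Step 4. [x - 8 = 19 or -7] -8 is outermost — add 8 both sides. So sub: x = 27 or 1.

Answer: x ∈ {1, 27}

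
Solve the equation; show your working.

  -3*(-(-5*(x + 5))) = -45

Step 1. [-3*(-(-5*(x + 5))) = -45] -3·(inner) — divide through by -3. So div: -(-5*(x + 5)) = 15.
Step 2. [-(-5*(x + 5)) = 15] leading − — multiply by −1 ⇒ neg: -5*(x + 5) = -15.
Step 3. [-5*(x + 5) = -15] divide by the outer -5. So div: x + 5 = 3.
Step 4. [x + 5 = 3] subtract 5: x sits inside (… + 5). So sub: x = -2.

Answer: x ∈ {-2}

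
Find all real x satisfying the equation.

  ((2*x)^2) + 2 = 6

Step 1. [((2*x)^2) + 2 = 6] peel the +2: subtract 2 from each side. So sub: (2*x)^2 = 4.
Step 2. [(2*x)^2 = 4] 4 ≥ 0, LHS is (·)² — take ±√. So sqrt: 2*x = 2 or -2.
Step 3. [2*x = 2 or -2] 2 out front; divide by 2, so div: x = 1 or -1.

Answer: x ∈ {-1, 1}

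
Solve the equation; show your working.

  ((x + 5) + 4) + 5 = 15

Step 1. [((x + 5) + 4) + 5 = 15] peel the +5: subtract 5 from each side ⇒ sub: (x + 5) + 4 = 10.
Step 2. [(x + 5) + 4 = 10] peel the +4: subtract 4 from each side, so sub: x + 5 = 6.
Step 3. [x + 5 = 6] the outer +5 inverts by subtracting 5 ⇒ sub: x = 1.

Answer: x ∈ {1}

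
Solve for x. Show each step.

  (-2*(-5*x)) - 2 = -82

Step 1. [(-2*(-5*x)) - 2 = -82] the outer -2 inverts by adding 2 ⇒ sub: -2*(-5*x) = -80.
Step 2. [-2*(-5*x) = -80] leading coefficient -2: divide by -2, so div: -5*x = 40.
Step 3. [-5*x = 40] LHS = -5·(…); ÷-5 both sides. So div: x = -8.

Answer: x ∈ {-8}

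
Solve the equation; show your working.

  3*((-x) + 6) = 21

Step 1. [3*((-x) + 6) = 21] LHS = 3·(…); ÷3 both sides ⇒ div: (-x) + 6 = 7.
Step 2. [(-x) + 6 = 7] +6 is outermost — subtract 6 both sides. So sub: -x = 1.
Step 3. [-x = 1] flip signs both sides ⇒ neg: x = -1.

Answer: x ∈ {-1}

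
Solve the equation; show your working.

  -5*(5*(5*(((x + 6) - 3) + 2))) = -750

Step 1. [-5*(5*(5*(((x + 6) - 3) + 2))) = -750] divide by the outer -5, so div: 5*(5*(((x + 6) - 3) + 2)) = 150.
Step 2. [5*(5*(((x + 6) - 3) + 2)) = 150] 5·(inner) — divide through by 5. So div: 5*(((x + 6) - 3) + 2) = 30.
Step 3. [5*(((x + 6) - 3) + 2) = 30] 5·(inner) — divide through by 5. So div: ((x + 6) - 3) + 2 = 6.
Step 4. [((x + 6) - 3) + 2 = 6] subtract 2: x sits inside (… + 2). So sub: (x + 6) - 3 = 4.
Step 5. [(x + 6) - 3 = 4] the outer -3 inverts by adding 3. So sub: x + 6 = 7.
Step 6. [x + 6 = 7] peel the +6: subtract 6 from each side. So sub: x = 1.

Answer: x ∈ {1}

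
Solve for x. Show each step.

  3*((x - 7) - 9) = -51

Step 1. [3*((x - 7) - 9) = -51] LHS = 3·(…); ÷3 both sides. So div: (x - 7) - 9 = -17.
Step 2. [(x - 7) - 9 = -17] -9 is outermost — add 9 both sides, so sub: x - 7 = -8.
Step 3. [x - 7 = -8] the outer -7 inverts by adding 7 ⇒ sub: x = -1.

Answer: x ∈ {-1}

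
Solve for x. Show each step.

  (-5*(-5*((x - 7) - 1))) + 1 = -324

Step 1. [(-5*(-5*((x - 7) - 1))) + 1 = -324] 1 comes off first (subtract 1). So sub: -5*(-5*((x - 7) - 1)) = -325.
Step 2. [-5*(-5*((x - 7) - 1)) = -325] divide by the outer -5. So div: -5*((x - 7) - 1) = 65.
Step 3. [-5*((x - 7) - 1) = 65] LHS = -5·(…); ÷-5 both sides ⇒ div: (x - 7) - 1 = -13.
Step 4. [(x - 7) - 1 = -13] the outer -1 inverts by adding 1. So sub: x - 7 = -12.
Step 5. [x - 7 = -12] the outer -7 inverts by adding 7. So sub: x = -5.

Answer: x ∈ {-5}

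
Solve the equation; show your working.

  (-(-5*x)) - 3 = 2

Step 1. [(-(-5*x)) - 3 = 2] peel the -3: add 3 from each side, so sub: -(-5*x) = 5.
Step 2. [-(-5*x) = 5] LHS negated; negate both sides, so neg: -5*x = -5.
Step 3. [-5*x = -5] -5·(inner) — divide through by -5. So div: x = 1.

Answer: x ∈ {1}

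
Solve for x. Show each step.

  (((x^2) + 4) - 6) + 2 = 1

Step 1. [(((x^2) + 4) - 6) + 2 = 1] peel the +2: subtract 2 from each side, so sub: ((x^2) + 4) - 6 = -1.
Step 2. [((x^2) + 4) - 6 = -1] add 6: x sits inside (… - 6) ⇒ sub: (x^2) + 4 = 5.
Step 3. [(x^2) + 4 = 5] the outer +4 inverts by subtracting 4, so sub: x^2 = 1.
Step 4. [x^2 = 1] √ both sides: 1 ≥ 0 gives two branches, so sqrt: x = 1 or -1.

Answer: x ∈ {-1, 1}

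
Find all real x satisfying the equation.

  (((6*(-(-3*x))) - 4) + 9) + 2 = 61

Step 1. [(((6*(-(-3*x))) - 4) + 9) + 2 = 61] the outer +2 inverts by subtracting 2. So sub: ((6*(-(-3*x))) - 4) + 9 = 59.
Step 2. [((6*(-(-3*x))) - 4) + 9 = 59] peel the +9: subtract 9 from each side. So sub: (6*(-(-3*x))) - 4 = 50.
Step 3. [(6*(-(-3*x))) - 4 = 50] 4 comes off first (add 4), so sub: 6*(-(-3*x)) = 54.
Step 4. [6*(-(-3*x)) = 54] leading coefficient 6: divide by 6. So div: -(-3*x) = 9.
Step 5. [-(-3*x) = 9] leading − — multiply by −1. So neg: -3*x = -9.
Step 6. [-3*x = -9] divide by the outer -3 ⇒ div: x = 3.

Answer: x ∈ {3}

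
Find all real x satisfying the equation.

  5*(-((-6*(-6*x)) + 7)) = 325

Step 1. [5*(-((-6*(-6*x)) + 7)) = 325] divide by the outer 5 ⇒ div: -((-6*(-6*x)) + 7) = 65.
Step 2. [-((-6*(-6*x)) + 7) = 65] LHS negated; negate both sides ⇒ neg: (-6*(-6*x)) + 7 = -65.
Step 3. [(-6*(-6*x)) + 7 = -65] the outer +7 inverts by subtracting 7 ⇒ sub: -6*(-6*x) = -72.
Step 4. [-6*(-6*x) = -72] leading coefficient -6: divide by -6. So div: -6*x = 12.
Step 5. [-6*x = 12] LHS = -6·(…); ÷-6 both sides. So div: x = -2.

Answer: x ∈ {-2}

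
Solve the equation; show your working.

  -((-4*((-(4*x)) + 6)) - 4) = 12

Step 1. [-((-4*((-(4*x)) + 6)) - 4) = 12] LHS negated; negate both sides. So neg: (-4*((-(4*x)) + 6)) - 4 = -12.
Step 2. [(-4*((-(4*x)) + 6)) - 4 = -12] -4 divides every term; factor it out ⇒ factor: ((-(4*x)) + 6) + 1 = 3.
Step 3. [((-(4*x)) + 6) + 1 = 3] subtract 1: x sits inside (… + 1). So sub: (-(4*x)) + 6 = 2.
Step 4. [(-(4*x)) + 6 = 2] 6 comes off first (subtract 6). So sub: -(4*x) = -4.
Step 5. [-(4*x) = -4] leading − — multiply by −1. So neg: 4*x = 4.
Step 6. [4*x = 4] divide by the outer 4, so div: x = 1.

Answer: x ∈ {1}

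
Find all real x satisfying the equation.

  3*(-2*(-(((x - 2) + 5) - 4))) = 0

Step 1. [3*(-2*(-(((x - 2) + 5) - 4))) = 0] leading coefficient 3: divide by 3 ⇒ div: -2*(-(((x - 2) + 5) - 4)) = 0.
Step 2. [-2*(-(((x - 2) + 5) - 4)) = 0] -2 out front; divide by -2. So div: -(((x - 2) + 5) - 4) = 0.
Step 3. [-(((x - 2) + 5) - 4) = 0] LHS negated; negate both sides, so neg: ((x - 2) + 5) - 4 = 0.
Step 4. [((x - 2) + 5) - 4 = 0] peel the -4: add 4 from each side ⇒ sub: (x - 2) + 5 = 4.
Step 5. [(x - 2) + 5 = 4] peel the +5: subtract 5 from each side ⇒ sub: x - 2 = -1.
Step 6. [x - 2 = -1] the outer -2 inverts by adding 2, so sub: x = 1.

Answer: x ∈ {1}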